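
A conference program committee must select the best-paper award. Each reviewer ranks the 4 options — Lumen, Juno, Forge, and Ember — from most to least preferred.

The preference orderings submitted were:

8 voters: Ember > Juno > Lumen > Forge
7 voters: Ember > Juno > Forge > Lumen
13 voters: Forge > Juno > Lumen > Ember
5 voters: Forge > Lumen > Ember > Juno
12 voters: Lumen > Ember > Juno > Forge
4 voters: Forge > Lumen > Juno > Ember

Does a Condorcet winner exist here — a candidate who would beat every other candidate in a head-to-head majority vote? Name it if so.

Head-to-head results (49 voters total):
Lumen vs Juno: Juno wins 28–21.
Lumen vs Forge: Forge wins 29–20.
Lumen vs Ember: Lumen wins 34–15.
Juno vs Forge: Juno wins 27–22.
Juno vs Ember: Ember wins 32–17.
Forge vs Ember: Ember wins 27–22.
No candidate beats all others: Lumen beats Ember beats Juno beats Lumen, a majority cycle.

No Condorcet winner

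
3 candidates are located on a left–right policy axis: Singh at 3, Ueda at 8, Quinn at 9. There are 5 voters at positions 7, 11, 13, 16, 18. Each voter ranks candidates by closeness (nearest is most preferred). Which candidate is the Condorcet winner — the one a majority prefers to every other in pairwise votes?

With single-peaked preferences on a line, the Condorcet winner is the candidate closest to the median voter.
The median voter (position 13) is closest to Quinn at 9.
Check: Quinn vs Singh — voters closer to Quinn: 5 of 5.

Quinn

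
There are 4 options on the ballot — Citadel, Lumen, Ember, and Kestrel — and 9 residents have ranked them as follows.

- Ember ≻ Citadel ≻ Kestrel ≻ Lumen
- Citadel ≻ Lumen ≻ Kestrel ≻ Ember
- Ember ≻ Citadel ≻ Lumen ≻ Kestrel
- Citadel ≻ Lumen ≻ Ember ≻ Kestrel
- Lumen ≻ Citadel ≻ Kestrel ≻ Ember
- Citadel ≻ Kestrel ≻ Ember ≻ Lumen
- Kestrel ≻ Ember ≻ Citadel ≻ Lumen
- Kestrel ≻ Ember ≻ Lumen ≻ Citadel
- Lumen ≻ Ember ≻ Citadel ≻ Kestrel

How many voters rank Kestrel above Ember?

Ballots ranking Kestrel above Ember: 5.
Ballots ranking Ember above Kestrel: 4.
So 5 of 9 voters prefer Kestrel to Ember.

5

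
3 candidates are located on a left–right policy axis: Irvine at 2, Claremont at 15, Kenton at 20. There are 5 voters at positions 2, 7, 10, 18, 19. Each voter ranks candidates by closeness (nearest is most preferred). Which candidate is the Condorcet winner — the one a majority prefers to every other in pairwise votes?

Claremont

With single-peaked preferences on a line, the Condorcet winner is the candidate closest to the median voter.
The median voter (position 10) is closest to Claremont at 15.
Check: Claremont vs Kenton — voters closer to Claremont: 3 of 5.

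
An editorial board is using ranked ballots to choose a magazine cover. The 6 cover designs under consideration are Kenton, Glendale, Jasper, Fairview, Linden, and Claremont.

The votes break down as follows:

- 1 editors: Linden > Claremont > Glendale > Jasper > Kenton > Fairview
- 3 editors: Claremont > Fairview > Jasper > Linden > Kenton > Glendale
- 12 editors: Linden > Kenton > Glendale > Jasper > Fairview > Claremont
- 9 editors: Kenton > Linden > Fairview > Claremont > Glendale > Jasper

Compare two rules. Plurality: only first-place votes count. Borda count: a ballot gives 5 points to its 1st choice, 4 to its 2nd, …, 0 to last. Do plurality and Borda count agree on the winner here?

Yes

Plurality first-place counts: Kenton 9, Glendale 0, Jasper 0, Fairview 0, Linden 13, Claremont 3 → Linden.
Borda totals: Kenton 97, Glendale 48, Jasper 35, Fairview 51, Linden 107, Claremont 37 → Linden.
The two rules agree on Linden.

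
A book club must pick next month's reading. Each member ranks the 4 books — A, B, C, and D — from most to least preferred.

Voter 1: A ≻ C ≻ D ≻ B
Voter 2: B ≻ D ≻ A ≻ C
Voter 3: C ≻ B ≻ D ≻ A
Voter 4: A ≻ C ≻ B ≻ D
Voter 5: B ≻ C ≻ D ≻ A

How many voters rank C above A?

Ballots ranking C above A: 2.
Ballots ranking A above C: 3.
So 2 of 5 voters prefer C to A.

2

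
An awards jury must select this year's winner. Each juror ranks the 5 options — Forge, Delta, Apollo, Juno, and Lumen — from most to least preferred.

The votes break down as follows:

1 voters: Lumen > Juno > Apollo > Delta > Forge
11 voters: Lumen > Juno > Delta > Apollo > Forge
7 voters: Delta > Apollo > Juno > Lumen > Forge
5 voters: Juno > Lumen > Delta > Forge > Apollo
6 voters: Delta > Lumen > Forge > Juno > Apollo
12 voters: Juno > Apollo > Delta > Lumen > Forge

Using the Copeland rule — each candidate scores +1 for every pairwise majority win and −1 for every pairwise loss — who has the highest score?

Juno

Pairwise results:
  Forge vs Delta: Delta wins 42–0.
  Forge vs Apollo: Apollo wins 31–11.
  Forge vs Juno: Juno wins 36–6.
  Forge vs Lumen: Lumen wins 42–0.
  Delta vs Apollo: Delta wins 29–13.
  Delta vs Juno: Juno wins 29–13.
  Delta vs Lumen: Delta wins 25–17.
  Apollo vs Juno: Juno wins 35–7.
  Apollo vs Lumen: Lumen wins 23–19.
  Juno vs Lumen: Juno wins 24–18.
Copeland scores (wins − losses):
  Forge: 0 − 4 = -4
  Delta: 3 − 1 = 2
  Apollo: 1 − 3 = -2
  Juno: 4 − 0 = 4
  Lumen: 2 − 2 = 0
Juno has the best Copeland score.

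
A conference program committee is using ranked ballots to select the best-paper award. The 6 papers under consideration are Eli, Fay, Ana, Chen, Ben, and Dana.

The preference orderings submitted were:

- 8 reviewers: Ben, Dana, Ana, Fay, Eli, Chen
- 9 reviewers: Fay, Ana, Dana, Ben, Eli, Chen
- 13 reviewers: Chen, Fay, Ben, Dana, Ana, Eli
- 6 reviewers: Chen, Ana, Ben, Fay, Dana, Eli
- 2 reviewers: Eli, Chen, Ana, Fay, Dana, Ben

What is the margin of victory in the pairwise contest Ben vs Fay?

10

Ballots ranking Ben above Fay: 8+6 = 14.
Ballots ranking Fay above Ben: 9+13+2 = 24.
Fay wins 24–14, a margin of 10.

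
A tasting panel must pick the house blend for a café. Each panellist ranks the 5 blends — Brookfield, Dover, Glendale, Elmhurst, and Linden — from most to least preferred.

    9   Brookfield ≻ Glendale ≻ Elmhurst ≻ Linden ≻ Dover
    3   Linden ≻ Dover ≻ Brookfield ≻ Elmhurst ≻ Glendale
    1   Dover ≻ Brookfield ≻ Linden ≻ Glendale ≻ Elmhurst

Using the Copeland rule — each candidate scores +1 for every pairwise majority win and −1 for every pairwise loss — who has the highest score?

Brookfield

Pairwise results:
  Brookfield vs Dover: Brookfield wins 9–4.
  Brookfield vs Glendale: Brookfield wins 13–0.
  Brookfield vs Elmhurst: Brookfield wins 13–0.
  Brookfield vs Linden: Brookfield wins 10–3.
  Dover vs Glendale: Glendale wins 9–4.
  Dover vs Elmhurst: Elmhurst wins 9–4.
  Dover vs Linden: Linden wins 12–1.
  Glendale vs Elmhurst: Glendale wins 10–3.
  Glendale vs Linden: Glendale wins 9–4.
  Elmhurst vs Linden: Elmhurst wins 9–4.
Copeland scores (wins − losses):
  Brookfield: 4 − 0 = 4
  Dover: 0 − 4 = -4
  Glendale: 3 − 1 = 2
  Elmhurst: 2 − 2 = 0
  Linden: 1 − 3 = -2
Brookfield has the best Copeland score.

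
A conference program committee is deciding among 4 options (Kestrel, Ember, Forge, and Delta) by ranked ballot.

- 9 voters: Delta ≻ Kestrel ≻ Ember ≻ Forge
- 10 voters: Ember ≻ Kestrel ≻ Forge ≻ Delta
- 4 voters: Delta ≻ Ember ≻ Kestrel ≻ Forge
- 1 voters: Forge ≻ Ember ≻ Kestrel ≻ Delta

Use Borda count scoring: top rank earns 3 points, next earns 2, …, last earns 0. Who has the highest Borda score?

Borda scores:
  Kestrel: 9·2 + 10·2 + 4·1 + 1 = 43
  Ember: 9·1 + 10·3 + 4·2 + 2 = 49
  Forge: 9·0 + 10·1 + 4·0 + 3 = 13
  Delta: 9·3 + 10·0 + 4·3 + 0 = 39
Ember has the highest total.

Ember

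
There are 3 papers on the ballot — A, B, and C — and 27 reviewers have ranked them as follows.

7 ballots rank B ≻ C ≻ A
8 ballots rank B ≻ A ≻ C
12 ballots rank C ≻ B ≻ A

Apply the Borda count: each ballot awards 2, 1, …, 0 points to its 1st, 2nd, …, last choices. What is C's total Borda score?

31

Borda scores:
  A: 7·0 + 8·1 + 12·0 = 8
  B: 7·2 + 8·2 + 12·1 = 42
  C: 7·1 + 8·0 + 12·2 = 31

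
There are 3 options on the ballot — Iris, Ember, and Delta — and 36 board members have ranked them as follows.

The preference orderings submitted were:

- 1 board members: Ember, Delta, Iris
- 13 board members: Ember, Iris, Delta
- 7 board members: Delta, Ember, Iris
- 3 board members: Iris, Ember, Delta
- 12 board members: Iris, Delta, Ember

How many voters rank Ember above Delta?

Ballots ranking Ember above Delta: 1+13+3 = 17.
Ballots ranking Delta above Ember: 7+12 = 19.
So 17 of 36 voters prefer Ember to Delta.

17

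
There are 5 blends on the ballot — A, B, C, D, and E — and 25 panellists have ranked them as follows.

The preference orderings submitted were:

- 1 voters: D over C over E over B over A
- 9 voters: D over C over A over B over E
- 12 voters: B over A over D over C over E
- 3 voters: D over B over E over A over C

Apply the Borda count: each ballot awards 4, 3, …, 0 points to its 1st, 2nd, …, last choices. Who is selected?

Borda scores:
  A: 0 + 9·2 + 12·3 + 3·1 = 57
  B: 1 + 9·1 + 12·4 + 3·3 = 67
  C: 3 + 9·3 + 12·1 + 3·0 = 42
  D: 4 + 9·4 + 12·2 + 3·4 = 76
  E: 2 + 9·0 + 12·0 + 3·2 = 8
D has the highest total.

D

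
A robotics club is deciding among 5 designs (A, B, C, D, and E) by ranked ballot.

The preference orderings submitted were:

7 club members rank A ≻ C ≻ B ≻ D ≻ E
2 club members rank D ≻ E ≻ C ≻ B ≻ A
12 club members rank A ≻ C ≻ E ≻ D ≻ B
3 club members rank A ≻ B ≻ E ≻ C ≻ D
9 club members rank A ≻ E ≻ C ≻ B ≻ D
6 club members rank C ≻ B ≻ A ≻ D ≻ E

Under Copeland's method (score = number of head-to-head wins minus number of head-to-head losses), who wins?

A

Pairwise results:
  A vs B: A wins 31–8.
  A vs C: A wins 31–8.
  A vs D: A wins 37–2.
  A vs E: A wins 37–2.
  B vs C: C wins 36–3.
  B vs D: B wins 25–14.
  B vs E: E wins 23–16.
  C vs D: C wins 37–2.
  C vs E: C wins 25–14.
  D vs E: E wins 24–15.
Copeland scores (wins − losses):
  A: 4 − 0 = 4
  B: 1 − 3 = -2
  C: 3 − 1 = 2
  D: 0 − 4 = -4
  E: 2 − 2 = 0
A has the best Copeland score.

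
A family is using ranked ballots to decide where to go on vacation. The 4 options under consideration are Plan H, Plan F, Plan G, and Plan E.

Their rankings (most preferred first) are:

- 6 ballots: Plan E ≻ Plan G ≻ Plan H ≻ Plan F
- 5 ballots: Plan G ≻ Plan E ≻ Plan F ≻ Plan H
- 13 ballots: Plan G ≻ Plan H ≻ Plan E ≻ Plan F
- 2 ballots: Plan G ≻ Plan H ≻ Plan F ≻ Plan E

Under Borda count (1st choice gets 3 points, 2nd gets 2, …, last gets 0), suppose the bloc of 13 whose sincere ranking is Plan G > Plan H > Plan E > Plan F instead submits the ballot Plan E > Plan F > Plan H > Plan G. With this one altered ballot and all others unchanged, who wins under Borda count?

Plan E

Borda totals with the altered ballot: Plan H 23, Plan F 33, Plan G 33, Plan E 67.
The switch changes the winner from Plan G to Plan E.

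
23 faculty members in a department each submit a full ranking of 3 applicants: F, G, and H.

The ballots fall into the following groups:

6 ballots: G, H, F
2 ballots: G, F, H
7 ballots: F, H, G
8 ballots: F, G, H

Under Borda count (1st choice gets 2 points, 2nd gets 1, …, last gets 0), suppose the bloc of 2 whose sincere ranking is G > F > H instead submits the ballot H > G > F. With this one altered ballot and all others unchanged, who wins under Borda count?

F

Borda totals with the altered ballot: F 30, G 22, H 17.
The winner is unchanged: still F.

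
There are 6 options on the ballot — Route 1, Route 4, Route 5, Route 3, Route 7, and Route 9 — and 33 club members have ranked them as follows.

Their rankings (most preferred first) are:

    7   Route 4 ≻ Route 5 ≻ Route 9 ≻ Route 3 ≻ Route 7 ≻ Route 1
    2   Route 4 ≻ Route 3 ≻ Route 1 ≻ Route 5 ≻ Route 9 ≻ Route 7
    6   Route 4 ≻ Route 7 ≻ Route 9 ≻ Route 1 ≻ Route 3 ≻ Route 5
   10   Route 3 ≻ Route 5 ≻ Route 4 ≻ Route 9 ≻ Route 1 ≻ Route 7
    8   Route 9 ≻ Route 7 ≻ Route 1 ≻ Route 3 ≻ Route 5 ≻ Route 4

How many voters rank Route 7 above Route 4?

Ballots ranking Route 7 above Route 4: 8.
Ballots ranking Route 4 above Route 7: 7+2+6+10 = 25.
So 8 of 33 voters prefer Route 7 to Route 4.

8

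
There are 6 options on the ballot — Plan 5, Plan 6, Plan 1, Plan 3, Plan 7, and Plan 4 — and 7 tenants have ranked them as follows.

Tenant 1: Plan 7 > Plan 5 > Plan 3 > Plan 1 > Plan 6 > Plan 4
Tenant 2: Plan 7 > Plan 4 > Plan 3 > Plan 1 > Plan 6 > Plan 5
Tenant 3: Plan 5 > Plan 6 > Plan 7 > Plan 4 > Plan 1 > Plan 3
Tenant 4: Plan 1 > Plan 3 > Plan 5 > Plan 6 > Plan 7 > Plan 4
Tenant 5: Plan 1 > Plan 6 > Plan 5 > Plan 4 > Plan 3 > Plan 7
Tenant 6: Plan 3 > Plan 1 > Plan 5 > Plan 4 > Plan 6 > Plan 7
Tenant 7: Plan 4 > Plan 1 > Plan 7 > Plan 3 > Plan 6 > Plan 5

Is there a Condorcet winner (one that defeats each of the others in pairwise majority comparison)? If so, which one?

Plan 1

Head-to-head results (7 voters total):
Plan 5 vs Plan 6: Plan 5 wins 4–3.
Plan 5 vs Plan 1: Plan 1 wins 5–2.
Plan 5 vs Plan 3: Plan 3 wins 4–3.
Plan 5 vs Plan 7: Plan 5 wins 4–3.
Plan 5 vs Plan 4: Plan 5 wins 5–2.
Plan 6 vs Plan 1: Plan 1 wins 6–1.
Plan 6 vs Plan 3: Plan 3 wins 5–2.
Plan 6 vs Plan 7: Plan 6 wins 4–3.
Plan 6 vs Plan 4: Plan 6 wins 4–3.
Plan 1 vs Plan 3: Plan 1 wins 4–3.
Plan 1 vs Plan 7: Plan 1 wins 4–3.
Plan 1 vs Plan 4: Plan 1 wins 4–3.
Plan 3 vs Plan 7: Plan 7 wins 4–3.
Plan 3 vs Plan 4: Plan 4 wins 4–3.
Plan 7 vs Plan 4: Plan 7 wins 4–3.
Plan 1 beats each rival — Plan 5 (5–2), Plan 6 (6–1), Plan 3 (4–3), Plan 7 (4–3), Plan 4 (4–3) — so Plan 1 is the Condorcet winner.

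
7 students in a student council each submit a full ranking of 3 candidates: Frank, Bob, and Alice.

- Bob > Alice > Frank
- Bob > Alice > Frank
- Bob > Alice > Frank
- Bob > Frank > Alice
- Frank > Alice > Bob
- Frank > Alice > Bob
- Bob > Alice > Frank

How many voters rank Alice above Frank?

Ballots ranking Alice above Frank: 4.
Ballots ranking Frank above Alice: 3.
So 4 of 7 voters prefer Alice to Frank.

4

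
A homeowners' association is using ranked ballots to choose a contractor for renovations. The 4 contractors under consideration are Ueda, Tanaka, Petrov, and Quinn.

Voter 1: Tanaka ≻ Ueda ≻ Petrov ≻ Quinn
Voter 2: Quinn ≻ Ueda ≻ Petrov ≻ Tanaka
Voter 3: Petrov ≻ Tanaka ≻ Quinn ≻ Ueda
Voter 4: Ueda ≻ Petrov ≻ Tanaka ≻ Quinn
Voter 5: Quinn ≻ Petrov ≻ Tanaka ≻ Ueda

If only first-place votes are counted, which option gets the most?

Quinn

First-place vote totals:
  Ueda: 1
  Tanaka: 1
  Petrov: 1
  Quinn: 2
Quinn has the most first-place votes.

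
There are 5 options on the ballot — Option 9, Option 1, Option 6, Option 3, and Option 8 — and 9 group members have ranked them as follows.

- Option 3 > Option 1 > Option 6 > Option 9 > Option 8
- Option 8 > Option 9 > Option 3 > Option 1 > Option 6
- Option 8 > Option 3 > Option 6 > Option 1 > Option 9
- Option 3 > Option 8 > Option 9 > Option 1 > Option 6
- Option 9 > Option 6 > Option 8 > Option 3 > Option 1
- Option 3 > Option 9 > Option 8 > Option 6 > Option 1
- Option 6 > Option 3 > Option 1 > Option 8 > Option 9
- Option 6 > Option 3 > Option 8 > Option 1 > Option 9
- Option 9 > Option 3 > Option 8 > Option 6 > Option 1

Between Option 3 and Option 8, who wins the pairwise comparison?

Option 3

Ballots ranking Option 3 above Option 8: 6.
Ballots ranking Option 8 above Option 3: 3.
Option 3 wins the head-to-head, 6–3.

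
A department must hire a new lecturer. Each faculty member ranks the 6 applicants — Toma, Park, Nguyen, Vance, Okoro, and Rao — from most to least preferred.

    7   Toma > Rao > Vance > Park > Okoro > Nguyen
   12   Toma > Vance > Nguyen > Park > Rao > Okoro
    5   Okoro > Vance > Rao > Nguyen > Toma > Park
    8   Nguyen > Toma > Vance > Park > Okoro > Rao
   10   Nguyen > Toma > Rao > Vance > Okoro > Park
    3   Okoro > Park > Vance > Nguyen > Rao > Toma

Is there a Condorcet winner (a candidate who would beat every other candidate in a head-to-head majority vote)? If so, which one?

Head-to-head results (45 voters total):
Toma vs Park: Toma wins 42–3.
Toma vs Nguyen: Nguyen wins 26–19.
Toma vs Vance: Toma wins 37–8.
Toma vs Okoro: Toma wins 37–8.
Toma vs Rao: Toma wins 37–8.
Park vs Nguyen: Nguyen wins 35–10.
Park vs Vance: Vance wins 42–3.
Park vs Okoro: Park wins 27–18.
Park vs Rao: Park wins 23–22.
Nguyen vs Vance: Vance wins 27–18.
Nguyen vs Okoro: Nguyen wins 30–15.
Nguyen vs Rao: Nguyen wins 33–12.
Vance vs Okoro: Vance wins 37–8.
Vance vs Rao: Vance wins 28–17.
Okoro vs Rao: Rao wins 29–16.
No candidate beats all others: Toma beats Vance beats Nguyen beats Toma, a majority cycle.

None — there is no Condorcet winner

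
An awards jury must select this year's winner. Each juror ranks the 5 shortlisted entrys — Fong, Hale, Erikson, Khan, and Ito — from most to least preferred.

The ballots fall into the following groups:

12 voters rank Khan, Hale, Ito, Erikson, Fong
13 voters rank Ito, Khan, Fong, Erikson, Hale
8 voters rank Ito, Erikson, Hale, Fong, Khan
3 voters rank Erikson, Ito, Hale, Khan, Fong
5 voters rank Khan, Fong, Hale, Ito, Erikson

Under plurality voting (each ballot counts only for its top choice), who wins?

Ito

First-place vote totals:
  Fong: 0
  Hale: 0
  Erikson: 3
  Khan: 17
  Ito: 21
Ito has the most first-place votes.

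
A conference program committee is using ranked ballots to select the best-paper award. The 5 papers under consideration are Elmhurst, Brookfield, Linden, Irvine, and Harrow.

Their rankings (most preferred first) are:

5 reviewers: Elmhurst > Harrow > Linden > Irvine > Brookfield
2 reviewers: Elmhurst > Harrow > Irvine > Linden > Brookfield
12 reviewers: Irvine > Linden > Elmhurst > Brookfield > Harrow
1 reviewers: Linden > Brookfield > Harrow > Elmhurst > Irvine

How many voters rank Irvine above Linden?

14

Ballots ranking Irvine above Linden: 2+12 = 14.
Ballots ranking Linden above Irvine: 5+1 = 6.
So 14 of 20 voters prefer Irvine to Linden.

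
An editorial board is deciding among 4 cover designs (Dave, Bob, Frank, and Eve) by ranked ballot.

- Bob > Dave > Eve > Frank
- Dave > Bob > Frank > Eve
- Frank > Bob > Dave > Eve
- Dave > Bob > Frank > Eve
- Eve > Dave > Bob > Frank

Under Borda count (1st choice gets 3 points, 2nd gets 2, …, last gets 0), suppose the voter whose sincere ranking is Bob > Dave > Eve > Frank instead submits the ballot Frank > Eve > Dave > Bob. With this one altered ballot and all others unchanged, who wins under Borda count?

Dave

Borda totals with the altered ballot: Dave 10, Bob 7, Frank 8, Eve 5.
The winner is unchanged: still Dave.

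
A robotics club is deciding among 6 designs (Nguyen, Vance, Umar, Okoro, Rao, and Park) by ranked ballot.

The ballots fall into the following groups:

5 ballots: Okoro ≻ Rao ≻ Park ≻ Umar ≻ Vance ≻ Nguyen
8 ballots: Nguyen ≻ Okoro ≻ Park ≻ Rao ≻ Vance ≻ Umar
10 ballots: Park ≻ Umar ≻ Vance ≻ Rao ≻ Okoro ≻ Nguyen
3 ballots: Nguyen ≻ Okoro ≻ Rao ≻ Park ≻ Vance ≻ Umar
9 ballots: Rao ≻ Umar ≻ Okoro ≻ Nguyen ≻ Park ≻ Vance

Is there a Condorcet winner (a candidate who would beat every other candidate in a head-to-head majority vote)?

No

Head-to-head results (35 voters total):
Nguyen vs Vance: Nguyen wins 20–15.
Nguyen vs Umar: Umar wins 24–11.
Nguyen vs Okoro: Okoro wins 24–11.
Nguyen vs Rao: Rao wins 24–11.
Nguyen vs Park: Nguyen wins 20–15.
Vance vs Umar: Umar wins 24–11.
Vance vs Okoro: Okoro wins 25–10.
Vance vs Rao: Rao wins 25–10.
Vance vs Park: Park wins 35–0.
Umar vs Okoro: Umar wins 19–16.
Umar vs Rao: Rao wins 25–10.
Umar vs Park: Park wins 26–9.
Okoro vs Rao: Rao wins 19–16.
Okoro vs Park: Okoro wins 25–10.
Rao vs Park: Park wins 18–17.
No candidate beats all others: Nguyen beats Park beats Umar beats Nguyen, a majority cycle.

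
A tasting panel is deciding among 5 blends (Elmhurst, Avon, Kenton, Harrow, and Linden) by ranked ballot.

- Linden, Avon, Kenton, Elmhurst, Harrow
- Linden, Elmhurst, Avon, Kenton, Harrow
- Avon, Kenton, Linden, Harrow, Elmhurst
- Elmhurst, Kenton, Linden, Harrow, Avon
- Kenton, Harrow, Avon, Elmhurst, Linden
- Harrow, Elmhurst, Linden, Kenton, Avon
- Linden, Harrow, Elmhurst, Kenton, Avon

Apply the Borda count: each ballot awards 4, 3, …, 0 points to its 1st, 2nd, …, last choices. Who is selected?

Linden

Borda scores:
  Elmhurst: 1 + 3 + 0 + 4 + 1 + 3 + 2 = 14
  Avon: 3 + 2 + 4 + 0 + 2 + 0 + 0 = 11
  Kenton: 2 + 1 + 3 + 3 + 4 + 1 + 1 = 15
  Harrow: 0 + 0 + 1 + 1 + 3 + 4 + 3 = 12
  Linden: 4 + 4 + 2 + 2 + 0 + 2 + 4 = 18
Linden has the highest total.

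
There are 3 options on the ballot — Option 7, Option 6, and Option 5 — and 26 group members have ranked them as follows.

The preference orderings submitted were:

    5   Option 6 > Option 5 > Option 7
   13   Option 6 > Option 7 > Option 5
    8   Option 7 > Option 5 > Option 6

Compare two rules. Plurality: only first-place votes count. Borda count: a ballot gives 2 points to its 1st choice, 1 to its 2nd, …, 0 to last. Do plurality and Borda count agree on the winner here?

Plurality first-place counts: Option 7 8, Option 6 18, Option 5 0 → Option 6.
Borda totals: Option 7 29, Option 6 36, Option 5 13 → Option 6.
The two rules agree on Option 6.

Yes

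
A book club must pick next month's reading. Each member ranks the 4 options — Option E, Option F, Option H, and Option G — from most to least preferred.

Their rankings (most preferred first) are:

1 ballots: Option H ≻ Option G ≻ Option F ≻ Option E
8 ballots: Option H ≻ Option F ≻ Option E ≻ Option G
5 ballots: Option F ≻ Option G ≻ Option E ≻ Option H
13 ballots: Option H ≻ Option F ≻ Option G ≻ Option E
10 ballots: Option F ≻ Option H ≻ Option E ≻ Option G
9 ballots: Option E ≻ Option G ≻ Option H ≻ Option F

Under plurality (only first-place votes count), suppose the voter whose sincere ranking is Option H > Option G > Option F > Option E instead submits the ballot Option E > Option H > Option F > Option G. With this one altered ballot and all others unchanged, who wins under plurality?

First-place totals with the altered ballot: Option E 10, Option F 15, Option H 21, Option G 0.
The winner is unchanged: still Option H.

Option H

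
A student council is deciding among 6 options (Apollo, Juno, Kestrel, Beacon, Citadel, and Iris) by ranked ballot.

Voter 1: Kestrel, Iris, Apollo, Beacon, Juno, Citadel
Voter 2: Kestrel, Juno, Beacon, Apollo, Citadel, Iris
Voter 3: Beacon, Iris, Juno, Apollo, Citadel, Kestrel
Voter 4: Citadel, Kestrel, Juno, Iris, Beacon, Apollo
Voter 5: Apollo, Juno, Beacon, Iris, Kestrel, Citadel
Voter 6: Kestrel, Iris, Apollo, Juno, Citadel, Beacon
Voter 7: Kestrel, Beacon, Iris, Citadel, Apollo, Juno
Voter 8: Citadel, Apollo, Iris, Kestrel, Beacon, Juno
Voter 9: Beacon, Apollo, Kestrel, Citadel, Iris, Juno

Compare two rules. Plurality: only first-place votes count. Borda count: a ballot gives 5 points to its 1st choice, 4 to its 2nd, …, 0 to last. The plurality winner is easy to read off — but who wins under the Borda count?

Kestrel

Plurality first-place counts: Apollo 1, Juno 0, Kestrel 4, Beacon 2, Citadel 2, Iris 0 → Kestrel.
Borda totals: Apollo 24, Juno 17, Kestrel 30, Beacon 24, Citadel 17, Iris 23 → Kestrel.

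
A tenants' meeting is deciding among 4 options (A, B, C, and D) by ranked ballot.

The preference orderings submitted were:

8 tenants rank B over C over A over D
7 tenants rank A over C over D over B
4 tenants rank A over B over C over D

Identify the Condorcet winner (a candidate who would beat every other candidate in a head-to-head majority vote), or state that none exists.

A

Head-to-head results (19 voters total):
A vs B: A wins 11–8.
A vs C: A wins 11–8.
A vs D: A wins 19–0.
B vs C: B wins 12–7.
B vs D: B wins 12–7.
C vs D: C wins 19–0.
A beats each rival — B (11–8), C (11–8), D (19–0) — so A is the Condorcet winner.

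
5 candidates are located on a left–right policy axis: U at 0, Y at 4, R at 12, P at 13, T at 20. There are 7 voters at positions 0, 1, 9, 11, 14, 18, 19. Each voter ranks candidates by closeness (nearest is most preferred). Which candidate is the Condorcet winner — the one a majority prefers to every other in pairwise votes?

With single-peaked preferences on a line, the Condorcet winner is the candidate closest to the median voter.
The median voter (position 11) is closest to R at 12.
Check: R vs U — voters closer to R: 5 of 7.

R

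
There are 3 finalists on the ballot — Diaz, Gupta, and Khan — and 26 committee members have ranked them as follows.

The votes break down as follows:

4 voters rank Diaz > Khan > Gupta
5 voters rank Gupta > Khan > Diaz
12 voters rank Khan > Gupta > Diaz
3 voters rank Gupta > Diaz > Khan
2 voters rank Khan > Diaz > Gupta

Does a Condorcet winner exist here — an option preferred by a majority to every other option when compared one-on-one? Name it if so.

Khan

Head-to-head results (26 voters total):
Diaz vs Gupta: Gupta wins 20–6.
Diaz vs Khan: Khan wins 19–7.
Gupta vs Khan: Khan wins 18–8.
Khan beats each rival — Diaz (19–7), Gupta (18–8) — so Khan is the Condorcet winner.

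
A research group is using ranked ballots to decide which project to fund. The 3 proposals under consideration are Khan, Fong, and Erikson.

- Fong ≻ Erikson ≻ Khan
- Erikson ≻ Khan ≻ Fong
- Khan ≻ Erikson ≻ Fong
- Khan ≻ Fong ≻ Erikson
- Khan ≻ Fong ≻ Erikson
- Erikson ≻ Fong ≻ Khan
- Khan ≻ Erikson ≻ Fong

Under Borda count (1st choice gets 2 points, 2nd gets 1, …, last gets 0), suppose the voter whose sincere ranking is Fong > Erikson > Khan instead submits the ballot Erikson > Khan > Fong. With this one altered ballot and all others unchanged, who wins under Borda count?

Borda totals with the altered ballot: Khan 10, Fong 3, Erikson 8.
The winner is unchanged: still Khan.

Khan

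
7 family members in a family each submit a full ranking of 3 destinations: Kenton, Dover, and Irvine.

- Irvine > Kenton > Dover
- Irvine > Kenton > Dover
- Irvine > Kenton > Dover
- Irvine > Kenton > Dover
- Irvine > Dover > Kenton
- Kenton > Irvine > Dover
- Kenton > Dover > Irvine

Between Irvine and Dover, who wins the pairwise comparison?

Ballots ranking Irvine above Dover: 6.
Ballots ranking Dover above Irvine: 1.
Irvine wins the head-to-head, 6–1.

Irvine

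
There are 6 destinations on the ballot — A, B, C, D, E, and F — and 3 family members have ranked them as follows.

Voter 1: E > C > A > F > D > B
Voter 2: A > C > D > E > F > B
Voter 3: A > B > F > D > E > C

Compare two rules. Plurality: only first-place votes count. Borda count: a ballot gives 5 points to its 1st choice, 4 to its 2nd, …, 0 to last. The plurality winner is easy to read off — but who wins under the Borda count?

A

Plurality first-place counts: A 2, B 0, C 0, D 0, E 1, F 0 → A.
Borda totals: A 13, B 4, C 8, D 6, E 8, F 6 → A.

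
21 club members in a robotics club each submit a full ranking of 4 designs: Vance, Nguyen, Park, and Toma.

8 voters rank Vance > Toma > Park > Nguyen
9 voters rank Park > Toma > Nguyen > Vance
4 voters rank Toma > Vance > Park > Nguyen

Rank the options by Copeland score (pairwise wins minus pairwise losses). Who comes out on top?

Pairwise results:
  Vance vs Nguyen: Vance wins 12–9.
  Vance vs Park: Vance wins 12–9.
  Vance vs Toma: Toma wins 13–8.
  Nguyen vs Park: Park wins 21–0.
  Nguyen vs Toma: Toma wins 21–0.
  Park vs Toma: Toma wins 12–9.
Copeland scores (wins − losses):
  Vance: 2 − 1 = 1
  Nguyen: 0 − 3 = -3
  Park: 1 − 2 = -1
  Toma: 3 − 0 = 3
Toma has the best Copeland score.

Toma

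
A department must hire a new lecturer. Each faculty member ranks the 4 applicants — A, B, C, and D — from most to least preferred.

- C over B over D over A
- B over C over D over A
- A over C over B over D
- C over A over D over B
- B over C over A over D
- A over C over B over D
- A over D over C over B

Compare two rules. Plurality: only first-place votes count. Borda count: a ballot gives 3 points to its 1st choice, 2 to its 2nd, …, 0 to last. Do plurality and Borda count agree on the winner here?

Plurality first-place counts: A 3, B 2, C 2, D 0 → A.
Borda totals: A 12, B 10, C 15, D 5 → C.
The two rules disagree: plurality picks A, Borda picks C.

No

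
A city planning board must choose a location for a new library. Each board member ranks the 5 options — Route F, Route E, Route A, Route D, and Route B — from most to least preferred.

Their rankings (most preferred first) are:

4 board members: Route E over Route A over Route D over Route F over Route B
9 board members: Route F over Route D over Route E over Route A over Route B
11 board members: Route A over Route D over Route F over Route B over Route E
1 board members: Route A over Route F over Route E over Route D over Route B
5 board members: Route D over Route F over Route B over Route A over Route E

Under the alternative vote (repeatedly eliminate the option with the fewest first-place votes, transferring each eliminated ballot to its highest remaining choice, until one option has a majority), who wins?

Round 1: Route A 12, Route F 9, Route D 5, Route E 4, Route B 0. Route B has the fewest and is eliminated.
Round 2: Route A 12, Route F 9, Route D 5, Route E 4. Route E has the fewest and is eliminated.
Round 3: Route A 16, Route F 9, Route D 5. Route A has a majority.

Route A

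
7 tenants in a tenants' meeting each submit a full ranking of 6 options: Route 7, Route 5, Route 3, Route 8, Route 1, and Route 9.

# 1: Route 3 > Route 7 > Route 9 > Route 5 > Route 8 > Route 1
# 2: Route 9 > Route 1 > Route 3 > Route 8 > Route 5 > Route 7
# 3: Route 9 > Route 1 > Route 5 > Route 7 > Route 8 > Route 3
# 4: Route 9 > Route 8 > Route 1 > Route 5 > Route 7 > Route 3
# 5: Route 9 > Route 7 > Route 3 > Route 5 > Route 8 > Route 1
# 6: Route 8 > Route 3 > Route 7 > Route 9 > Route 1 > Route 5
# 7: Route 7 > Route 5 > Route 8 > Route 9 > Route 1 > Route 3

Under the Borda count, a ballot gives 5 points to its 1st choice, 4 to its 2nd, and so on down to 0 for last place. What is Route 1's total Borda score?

Borda scores:
  Route 7: 4 + 0 + 2 + 1 + 4 + 3 + 5 = 19
  Route 5: 2 + 1 + 3 + 2 + 2 + 0 + 4 = 14
  Route 3: 5 + 3 + 0 + 0 + 3 + 4 + 0 = 15
  Route 8: 1 + 2 + 1 + 4 + 1 + 5 + 3 = 17
  Route 1: 0 + 4 + 4 + 3 + 0 + 1 + 1 = 13
  Route 9: 3 + 5 + 5 + 5 + 5 + 2 + 2 = 27

13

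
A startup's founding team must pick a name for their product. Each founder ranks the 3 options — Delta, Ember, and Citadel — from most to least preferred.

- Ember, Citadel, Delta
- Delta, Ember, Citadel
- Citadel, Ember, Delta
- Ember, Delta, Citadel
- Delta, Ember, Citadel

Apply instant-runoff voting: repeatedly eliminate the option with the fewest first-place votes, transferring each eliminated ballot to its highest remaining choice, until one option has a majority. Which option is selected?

Round 1: Delta 2, Ember 2, Citadel 1. Citadel has the fewest and is eliminated.
Round 2: Ember 3, Delta 2. Ember has a majority.

Ember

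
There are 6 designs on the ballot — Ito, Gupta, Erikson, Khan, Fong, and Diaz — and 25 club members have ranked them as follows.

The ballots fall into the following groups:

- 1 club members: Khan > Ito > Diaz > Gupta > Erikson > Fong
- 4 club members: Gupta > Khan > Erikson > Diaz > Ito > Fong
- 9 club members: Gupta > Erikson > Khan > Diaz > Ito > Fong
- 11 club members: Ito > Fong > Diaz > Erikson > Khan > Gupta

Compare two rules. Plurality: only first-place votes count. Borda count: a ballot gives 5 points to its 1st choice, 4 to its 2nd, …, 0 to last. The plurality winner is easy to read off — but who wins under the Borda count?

Plurality first-place counts: Ito 11, Gupta 13, Erikson 0, Khan 1, Fong 0, Diaz 0 → Gupta.
Borda totals: Ito 72, Gupta 67, Erikson 71, Khan 59, Fong 44, Diaz 62 → Ito.

Ito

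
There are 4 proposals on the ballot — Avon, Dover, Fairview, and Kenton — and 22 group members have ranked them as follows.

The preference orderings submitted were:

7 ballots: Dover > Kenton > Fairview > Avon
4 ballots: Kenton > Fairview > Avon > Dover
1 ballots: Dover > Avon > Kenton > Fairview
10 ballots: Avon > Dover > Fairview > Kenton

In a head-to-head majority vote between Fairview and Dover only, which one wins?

Dover

Ballots ranking Fairview above Dover: 4.
Ballots ranking Dover above Fairview: 7+1+10 = 18.
Dover wins the head-to-head, 18–4.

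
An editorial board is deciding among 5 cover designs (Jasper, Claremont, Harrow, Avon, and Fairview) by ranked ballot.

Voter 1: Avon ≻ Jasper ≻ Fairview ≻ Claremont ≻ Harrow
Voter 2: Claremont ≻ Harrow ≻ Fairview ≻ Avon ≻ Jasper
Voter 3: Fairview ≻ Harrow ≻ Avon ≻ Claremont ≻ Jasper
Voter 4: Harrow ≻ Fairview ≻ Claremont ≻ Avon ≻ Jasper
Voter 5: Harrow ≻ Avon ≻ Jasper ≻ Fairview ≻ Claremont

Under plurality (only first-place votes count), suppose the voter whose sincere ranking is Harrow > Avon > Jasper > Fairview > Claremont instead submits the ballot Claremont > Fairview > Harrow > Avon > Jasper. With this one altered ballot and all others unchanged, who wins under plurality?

Claremont

First-place totals with the altered ballot: Jasper 0, Claremont 2, Harrow 1, Avon 1, Fairview 1.
The switch changes the winner from Harrow to Claremont.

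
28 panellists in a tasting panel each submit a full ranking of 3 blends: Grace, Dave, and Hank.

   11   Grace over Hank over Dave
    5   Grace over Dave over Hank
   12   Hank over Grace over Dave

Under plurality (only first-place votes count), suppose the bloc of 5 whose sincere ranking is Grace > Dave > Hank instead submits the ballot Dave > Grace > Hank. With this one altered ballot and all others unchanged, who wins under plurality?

First-place totals with the altered ballot: Grace 11, Dave 5, Hank 12.
The switch changes the winner from Grace to Hank.

Hank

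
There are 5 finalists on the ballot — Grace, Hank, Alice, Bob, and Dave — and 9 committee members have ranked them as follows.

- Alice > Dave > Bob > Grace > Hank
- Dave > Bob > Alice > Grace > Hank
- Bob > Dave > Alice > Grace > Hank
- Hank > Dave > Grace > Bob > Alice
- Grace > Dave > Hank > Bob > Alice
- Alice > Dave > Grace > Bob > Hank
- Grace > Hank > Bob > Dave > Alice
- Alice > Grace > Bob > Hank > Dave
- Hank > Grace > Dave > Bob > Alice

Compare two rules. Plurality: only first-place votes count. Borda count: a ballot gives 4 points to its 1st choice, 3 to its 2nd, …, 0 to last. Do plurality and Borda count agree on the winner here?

No

Plurality first-place counts: Grace 2, Hank 2, Alice 3, Bob 1, Dave 1 → Alice.
Borda totals: Grace 21, Hank 14, Alice 16, Bob 17, Dave 22 → Dave.
The two rules disagree: plurality picks Alice, Borda picks Dave.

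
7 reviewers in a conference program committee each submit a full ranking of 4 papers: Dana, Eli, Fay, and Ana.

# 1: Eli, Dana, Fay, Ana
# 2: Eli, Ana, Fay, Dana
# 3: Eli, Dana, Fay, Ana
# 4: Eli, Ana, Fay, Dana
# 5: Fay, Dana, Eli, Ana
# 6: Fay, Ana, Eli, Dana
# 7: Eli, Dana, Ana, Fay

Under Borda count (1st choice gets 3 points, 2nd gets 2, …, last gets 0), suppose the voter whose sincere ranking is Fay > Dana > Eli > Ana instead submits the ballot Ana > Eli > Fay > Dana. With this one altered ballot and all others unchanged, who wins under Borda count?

Borda totals with the altered ballot: Dana 6, Eli 18, Fay 8, Ana 10.
The winner is unchanged: still Eli.

Eli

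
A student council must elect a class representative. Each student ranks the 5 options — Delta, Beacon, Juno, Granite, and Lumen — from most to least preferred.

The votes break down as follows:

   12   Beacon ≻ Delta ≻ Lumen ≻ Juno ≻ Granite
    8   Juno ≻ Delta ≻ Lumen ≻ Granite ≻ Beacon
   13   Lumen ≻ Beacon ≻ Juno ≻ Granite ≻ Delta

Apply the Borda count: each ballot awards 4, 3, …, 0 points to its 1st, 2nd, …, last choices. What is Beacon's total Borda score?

87

Borda scores:
  Delta: 12·3 + 8·3 + 13·0 = 60
  Beacon: 12·4 + 8·0 + 13·3 = 87
  Juno: 12·1 + 8·4 + 13·2 = 70
  Granite: 12·0 + 8·1 + 13·1 = 21
  Lumen: 12·2 + 8·2 + 13·4 = 92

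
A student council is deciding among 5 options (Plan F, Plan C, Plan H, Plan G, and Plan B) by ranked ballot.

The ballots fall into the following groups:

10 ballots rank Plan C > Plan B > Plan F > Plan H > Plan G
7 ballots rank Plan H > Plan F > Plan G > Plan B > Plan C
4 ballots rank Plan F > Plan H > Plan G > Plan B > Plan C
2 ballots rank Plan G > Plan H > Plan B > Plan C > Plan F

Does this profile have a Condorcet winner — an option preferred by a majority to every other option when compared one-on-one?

No

Head-to-head results (23 voters total):
Plan F vs Plan C: Plan C wins 12–11.
Plan F vs Plan H: Plan F wins 14–9.
Plan F vs Plan G: Plan F wins 21–2.
Plan F vs Plan B: Plan B wins 12–11.
Plan C vs Plan H: Plan H wins 13–10.
Plan C vs Plan G: Plan G wins 13–10.
Plan C vs Plan B: Plan B wins 13–10.
Plan H vs Plan G: Plan H wins 21–2.
Plan H vs Plan B: Plan H wins 13–10.
Plan G vs Plan B: Plan G wins 13–10.
No candidate beats all others: Plan F beats Plan H beats Plan C beats Plan F, a majority cycle.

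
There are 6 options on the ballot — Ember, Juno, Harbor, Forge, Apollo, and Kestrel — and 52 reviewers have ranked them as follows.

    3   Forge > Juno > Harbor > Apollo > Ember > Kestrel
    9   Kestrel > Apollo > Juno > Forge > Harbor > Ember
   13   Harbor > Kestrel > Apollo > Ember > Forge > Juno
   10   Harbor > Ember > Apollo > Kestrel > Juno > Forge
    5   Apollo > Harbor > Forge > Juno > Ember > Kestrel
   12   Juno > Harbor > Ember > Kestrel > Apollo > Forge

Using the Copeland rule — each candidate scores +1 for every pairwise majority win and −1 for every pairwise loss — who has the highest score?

Pairwise results:
  Ember vs Juno: Juno wins 29–23.
  Ember vs Harbor: Harbor wins 52–0.
  Ember vs Forge: Ember wins 35–17.
  Ember vs Apollo: Apollo wins 30–22.
  Ember vs Kestrel: Ember wins 30–22.
  Juno vs Harbor: Harbor wins 28–24.
  Juno vs Forge: Juno wins 31–21.
  Juno vs Apollo: Apollo wins 37–15.
  Juno vs Kestrel: Kestrel wins 32–20.
  Harbor vs Forge: Harbor wins 40–12.
  Harbor vs Apollo: Harbor wins 38–14.
  Harbor vs Kestrel: Harbor wins 43–9.
  Forge vs Apollo: Apollo wins 49–3.
  Forge vs Kestrel: Kestrel wins 44–8.
  Apollo vs Kestrel: Kestrel wins 34–18.
Copeland scores (wins − losses):
  Ember: 2 − 3 = -1
  Juno: 2 − 3 = -1
  Harbor: 5 − 0 = 5
  Forge: 0 − 5 = -5
  Apollo: 3 − 2 = 1
  Kestrel: 3 − 2 = 1
Harbor has the best Copeland score.

Harbor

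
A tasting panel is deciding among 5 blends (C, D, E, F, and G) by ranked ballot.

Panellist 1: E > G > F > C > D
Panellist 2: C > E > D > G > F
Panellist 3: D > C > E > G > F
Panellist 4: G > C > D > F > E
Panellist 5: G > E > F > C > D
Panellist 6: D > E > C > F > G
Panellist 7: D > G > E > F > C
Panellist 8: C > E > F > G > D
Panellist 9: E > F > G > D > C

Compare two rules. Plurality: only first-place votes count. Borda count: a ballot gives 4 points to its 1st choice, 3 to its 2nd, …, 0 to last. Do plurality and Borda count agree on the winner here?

Plurality first-place counts: C 2, D 3, E 2, F 0, G 2 → D.
Borda totals: C 18, D 17, E 24, F 12, G 19 → E.
The two rules disagree: plurality picks D, Borda picks E.

No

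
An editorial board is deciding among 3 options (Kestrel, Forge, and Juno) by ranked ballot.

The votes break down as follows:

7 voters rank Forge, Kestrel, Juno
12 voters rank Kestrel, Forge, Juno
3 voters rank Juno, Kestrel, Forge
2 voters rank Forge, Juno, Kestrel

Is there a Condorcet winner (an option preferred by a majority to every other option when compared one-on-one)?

Head-to-head results (24 voters total):
Kestrel vs Forge: Kestrel wins 15–9.
Kestrel vs Juno: Kestrel wins 19–5.
Forge vs Juno: Forge wins 21–3.
Kestrel beats each rival — Forge (15–9), Juno (19–5) — so Kestrel is the Condorcet winner.

Yes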